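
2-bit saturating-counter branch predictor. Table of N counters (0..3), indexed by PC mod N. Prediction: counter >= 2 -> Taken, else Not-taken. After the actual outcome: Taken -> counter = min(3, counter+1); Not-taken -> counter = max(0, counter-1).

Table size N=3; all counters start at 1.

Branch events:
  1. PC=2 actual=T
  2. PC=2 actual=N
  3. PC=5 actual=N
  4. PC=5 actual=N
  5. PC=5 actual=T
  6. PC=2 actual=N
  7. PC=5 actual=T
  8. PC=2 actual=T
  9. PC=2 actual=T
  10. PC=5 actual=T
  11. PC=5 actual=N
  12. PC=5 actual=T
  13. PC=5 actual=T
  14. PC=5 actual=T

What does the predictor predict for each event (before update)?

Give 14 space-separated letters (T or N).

Ev 1: PC=2 idx=2 pred=N actual=T -> ctr[2]=2
Ev 2: PC=2 idx=2 pred=T actual=N -> ctr[2]=1
Ev 3: PC=5 idx=2 pred=N actual=N -> ctr[2]=0
Ev 4: PC=5 idx=2 pred=N actual=N -> ctr[2]=0
Ev 5: PC=5 idx=2 pred=N actual=T -> ctr[2]=1
Ev 6: PC=2 idx=2 pred=N actual=N -> ctr[2]=0
Ev 7: PC=5 idx=2 pred=N actual=T -> ctr[2]=1
Ev 8: PC=2 idx=2 pred=N actual=T -> ctr[2]=2
Ev 9: PC=2 idx=2 pred=T actual=T -> ctr[2]=3
Ev 10: PC=5 idx=2 pred=T actual=T -> ctr[2]=3
Ev 11: PC=5 idx=2 pred=T actual=N -> ctr[2]=2
Ev 12: PC=5 idx=2 pred=T actual=T -> ctr[2]=3
Ev 13: PC=5 idx=2 pred=T actual=T -> ctr[2]=3
Ev 14: PC=5 idx=2 pred=T actual=T -> ctr[2]=3

Answer: N T N N N N N N T T T T T T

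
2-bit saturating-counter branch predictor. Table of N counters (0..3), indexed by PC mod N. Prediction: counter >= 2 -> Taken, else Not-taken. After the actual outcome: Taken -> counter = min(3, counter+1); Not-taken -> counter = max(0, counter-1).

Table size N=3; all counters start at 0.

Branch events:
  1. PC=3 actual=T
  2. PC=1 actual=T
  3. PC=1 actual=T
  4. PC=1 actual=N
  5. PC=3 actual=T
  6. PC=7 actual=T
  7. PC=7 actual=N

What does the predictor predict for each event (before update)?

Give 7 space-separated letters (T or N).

Answer: N N N T N N T

Derivation:
Ev 1: PC=3 idx=0 pred=N actual=T -> ctr[0]=1
Ev 2: PC=1 idx=1 pred=N actual=T -> ctr[1]=1
Ev 3: PC=1 idx=1 pred=N actual=T -> ctr[1]=2
Ev 4: PC=1 idx=1 pred=T actual=N -> ctr[1]=1
Ev 5: PC=3 idx=0 pred=N actual=T -> ctr[0]=2
Ev 6: PC=7 idx=1 pred=N actual=T -> ctr[1]=2
Ev 7: PC=7 idx=1 pred=T actual=N -> ctr[1]=1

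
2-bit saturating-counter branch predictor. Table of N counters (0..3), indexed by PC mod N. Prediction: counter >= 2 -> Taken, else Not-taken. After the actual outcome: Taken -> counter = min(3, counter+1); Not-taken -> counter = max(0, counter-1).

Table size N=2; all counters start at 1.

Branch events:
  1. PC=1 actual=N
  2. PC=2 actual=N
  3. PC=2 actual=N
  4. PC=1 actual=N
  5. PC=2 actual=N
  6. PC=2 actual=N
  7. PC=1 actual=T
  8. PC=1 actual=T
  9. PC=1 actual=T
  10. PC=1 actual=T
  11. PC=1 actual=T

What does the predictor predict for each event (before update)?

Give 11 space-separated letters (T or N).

Answer: N N N N N N N N T T T

Derivation:
Ev 1: PC=1 idx=1 pred=N actual=N -> ctr[1]=0
Ev 2: PC=2 idx=0 pred=N actual=N -> ctr[0]=0
Ev 3: PC=2 idx=0 pred=N actual=N -> ctr[0]=0
Ev 4: PC=1 idx=1 pred=N actual=N -> ctr[1]=0
Ev 5: PC=2 idx=0 pred=N actual=N -> ctr[0]=0
Ev 6: PC=2 idx=0 pred=N actual=N -> ctr[0]=0
Ev 7: PC=1 idx=1 pred=N actual=T -> ctr[1]=1
Ev 8: PC=1 idx=1 pred=N actual=T -> ctr[1]=2
Ev 9: PC=1 idx=1 pred=T actual=T -> ctr[1]=3
Ev 10: PC=1 idx=1 pred=T actual=T -> ctr[1]=3
Ev 11: PC=1 idx=1 pred=T actual=T -> ctr[1]=3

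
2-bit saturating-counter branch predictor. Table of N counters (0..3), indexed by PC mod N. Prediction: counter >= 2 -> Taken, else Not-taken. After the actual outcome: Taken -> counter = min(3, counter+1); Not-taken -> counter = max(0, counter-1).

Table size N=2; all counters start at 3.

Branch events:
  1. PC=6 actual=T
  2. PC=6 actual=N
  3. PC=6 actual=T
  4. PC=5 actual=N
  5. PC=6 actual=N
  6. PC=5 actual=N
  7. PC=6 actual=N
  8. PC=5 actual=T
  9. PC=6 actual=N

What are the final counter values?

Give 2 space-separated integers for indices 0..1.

Ev 1: PC=6 idx=0 pred=T actual=T -> ctr[0]=3
Ev 2: PC=6 idx=0 pred=T actual=N -> ctr[0]=2
Ev 3: PC=6 idx=0 pred=T actual=T -> ctr[0]=3
Ev 4: PC=5 idx=1 pred=T actual=N -> ctr[1]=2
Ev 5: PC=6 idx=0 pred=T actual=N -> ctr[0]=2
Ev 6: PC=5 idx=1 pred=T actual=N -> ctr[1]=1
Ev 7: PC=6 idx=0 pred=T actual=N -> ctr[0]=1
Ev 8: PC=5 idx=1 pred=N actual=T -> ctr[1]=2
Ev 9: PC=6 idx=0 pred=N actual=N -> ctr[0]=0

Answer: 0 2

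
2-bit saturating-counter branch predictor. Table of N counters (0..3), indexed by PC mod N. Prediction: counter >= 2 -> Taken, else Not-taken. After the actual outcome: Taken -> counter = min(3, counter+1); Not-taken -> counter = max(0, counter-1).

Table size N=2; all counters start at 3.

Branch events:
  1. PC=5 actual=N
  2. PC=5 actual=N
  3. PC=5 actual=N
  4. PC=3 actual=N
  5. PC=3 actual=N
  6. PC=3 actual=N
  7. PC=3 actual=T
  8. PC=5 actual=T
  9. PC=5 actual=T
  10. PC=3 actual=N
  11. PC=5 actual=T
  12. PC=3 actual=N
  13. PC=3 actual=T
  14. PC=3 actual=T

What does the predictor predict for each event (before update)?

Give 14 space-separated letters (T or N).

Ev 1: PC=5 idx=1 pred=T actual=N -> ctr[1]=2
Ev 2: PC=5 idx=1 pred=T actual=N -> ctr[1]=1
Ev 3: PC=5 idx=1 pred=N actual=N -> ctr[1]=0
Ev 4: PC=3 idx=1 pred=N actual=N -> ctr[1]=0
Ev 5: PC=3 idx=1 pred=N actual=N -> ctr[1]=0
Ev 6: PC=3 idx=1 pred=N actual=N -> ctr[1]=0
Ev 7: PC=3 idx=1 pred=N actual=T -> ctr[1]=1
Ev 8: PC=5 idx=1 pred=N actual=T -> ctr[1]=2
Ev 9: PC=5 idx=1 pred=T actual=T -> ctr[1]=3
Ev 10: PC=3 idx=1 pred=T actual=N -> ctr[1]=2
Ev 11: PC=5 idx=1 pred=T actual=T -> ctr[1]=3
Ev 12: PC=3 idx=1 pred=T actual=N -> ctr[1]=2
Ev 13: PC=3 idx=1 pred=T actual=T -> ctr[1]=3
Ev 14: PC=3 idx=1 pred=T actual=T -> ctr[1]=3

Answer: T T N N N N N N T T T T T T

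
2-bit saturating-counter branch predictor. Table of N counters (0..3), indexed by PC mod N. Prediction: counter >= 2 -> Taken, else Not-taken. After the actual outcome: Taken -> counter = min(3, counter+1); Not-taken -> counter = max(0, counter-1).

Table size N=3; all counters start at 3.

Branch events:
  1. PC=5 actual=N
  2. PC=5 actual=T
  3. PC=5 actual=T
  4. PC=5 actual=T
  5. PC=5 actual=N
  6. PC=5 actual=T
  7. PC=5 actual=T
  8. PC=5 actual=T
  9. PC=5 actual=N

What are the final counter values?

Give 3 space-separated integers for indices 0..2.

Answer: 3 3 2

Derivation:
Ev 1: PC=5 idx=2 pred=T actual=N -> ctr[2]=2
Ev 2: PC=5 idx=2 pred=T actual=T -> ctr[2]=3
Ev 3: PC=5 idx=2 pred=T actual=T -> ctr[2]=3
Ev 4: PC=5 idx=2 pred=T actual=T -> ctr[2]=3
Ev 5: PC=5 idx=2 pred=T actual=N -> ctr[2]=2
Ev 6: PC=5 idx=2 pred=T actual=T -> ctr[2]=3
Ev 7: PC=5 idx=2 pred=T actual=T -> ctr[2]=3
Ev 8: PC=5 idx=2 pred=T actual=T -> ctr[2]=3
Ev 9: PC=5 idx=2 pred=T actual=N -> ctr[2]=2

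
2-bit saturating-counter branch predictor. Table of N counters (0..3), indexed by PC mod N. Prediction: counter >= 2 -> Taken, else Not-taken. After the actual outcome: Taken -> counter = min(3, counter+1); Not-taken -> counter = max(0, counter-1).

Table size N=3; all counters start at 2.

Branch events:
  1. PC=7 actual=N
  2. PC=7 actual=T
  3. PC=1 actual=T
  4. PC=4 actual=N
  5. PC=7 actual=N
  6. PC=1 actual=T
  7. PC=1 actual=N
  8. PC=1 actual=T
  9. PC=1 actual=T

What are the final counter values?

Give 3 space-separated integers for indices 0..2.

Answer: 2 3 2

Derivation:
Ev 1: PC=7 idx=1 pred=T actual=N -> ctr[1]=1
Ev 2: PC=7 idx=1 pred=N actual=T -> ctr[1]=2
Ev 3: PC=1 idx=1 pred=T actual=T -> ctr[1]=3
Ev 4: PC=4 idx=1 pred=T actual=N -> ctr[1]=2
Ev 5: PC=7 idx=1 pred=T actual=N -> ctr[1]=1
Ev 6: PC=1 idx=1 pred=N actual=T -> ctr[1]=2
Ev 7: PC=1 idx=1 pred=T actual=N -> ctr[1]=1
Ev 8: PC=1 idx=1 pred=N actual=T -> ctr[1]=2
Ev 9: PC=1 idx=1 pred=T actual=T -> ctr[1]=3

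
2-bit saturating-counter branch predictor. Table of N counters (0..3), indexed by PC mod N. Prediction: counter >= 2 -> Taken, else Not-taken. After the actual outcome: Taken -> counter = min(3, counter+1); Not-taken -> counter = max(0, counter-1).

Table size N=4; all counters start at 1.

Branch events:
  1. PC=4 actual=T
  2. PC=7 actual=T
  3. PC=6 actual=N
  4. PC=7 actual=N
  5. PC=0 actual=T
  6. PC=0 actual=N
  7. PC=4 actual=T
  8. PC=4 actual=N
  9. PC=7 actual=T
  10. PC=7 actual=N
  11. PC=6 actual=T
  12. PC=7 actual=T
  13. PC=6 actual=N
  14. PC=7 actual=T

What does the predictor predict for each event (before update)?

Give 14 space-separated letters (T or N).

Ev 1: PC=4 idx=0 pred=N actual=T -> ctr[0]=2
Ev 2: PC=7 idx=3 pred=N actual=T -> ctr[3]=2
Ev 3: PC=6 idx=2 pred=N actual=N -> ctr[2]=0
Ev 4: PC=7 idx=3 pred=T actual=N -> ctr[3]=1
Ev 5: PC=0 idx=0 pred=T actual=T -> ctr[0]=3
Ev 6: PC=0 idx=0 pred=T actual=N -> ctr[0]=2
Ev 7: PC=4 idx=0 pred=T actual=T -> ctr[0]=3
Ev 8: PC=4 idx=0 pred=T actual=N -> ctr[0]=2
Ev 9: PC=7 idx=3 pred=N actual=T -> ctr[3]=2
Ev 10: PC=7 idx=3 pred=T actual=N -> ctr[3]=1
Ev 11: PC=6 idx=2 pred=N actual=T -> ctr[2]=1
Ev 12: PC=7 idx=3 pred=N actual=T -> ctr[3]=2
Ev 13: PC=6 idx=2 pred=N actual=N -> ctr[2]=0
Ev 14: PC=7 idx=3 pred=T actual=T -> ctr[3]=3

Answer: N N N T T T T T N T N N N T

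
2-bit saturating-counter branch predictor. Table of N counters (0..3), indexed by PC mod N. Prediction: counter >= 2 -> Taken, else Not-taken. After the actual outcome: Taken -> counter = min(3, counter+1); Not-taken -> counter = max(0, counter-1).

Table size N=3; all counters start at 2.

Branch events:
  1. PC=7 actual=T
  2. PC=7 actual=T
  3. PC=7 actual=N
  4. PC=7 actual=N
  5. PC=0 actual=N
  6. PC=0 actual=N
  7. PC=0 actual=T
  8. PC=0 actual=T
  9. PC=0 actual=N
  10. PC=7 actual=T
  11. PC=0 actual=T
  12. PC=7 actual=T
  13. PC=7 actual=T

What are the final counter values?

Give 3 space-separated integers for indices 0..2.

Ev 1: PC=7 idx=1 pred=T actual=T -> ctr[1]=3
Ev 2: PC=7 idx=1 pred=T actual=T -> ctr[1]=3
Ev 3: PC=7 idx=1 pred=T actual=N -> ctr[1]=2
Ev 4: PC=7 idx=1 pred=T actual=N -> ctr[1]=1
Ev 5: PC=0 idx=0 pred=T actual=N -> ctr[0]=1
Ev 6: PC=0 idx=0 pred=N actual=N -> ctr[0]=0
Ev 7: PC=0 idx=0 pred=N actual=T -> ctr[0]=1
Ev 8: PC=0 idx=0 pred=N actual=T -> ctr[0]=2
Ev 9: PC=0 idx=0 pred=T actual=N -> ctr[0]=1
Ev 10: PC=7 idx=1 pred=N actual=T -> ctr[1]=2
Ev 11: PC=0 idx=0 pred=N actual=T -> ctr[0]=2
Ev 12: PC=7 idx=1 pred=T actual=T -> ctr[1]=3
Ev 13: PC=7 idx=1 pred=T actual=T -> ctr[1]=3

Answer: 2 3 2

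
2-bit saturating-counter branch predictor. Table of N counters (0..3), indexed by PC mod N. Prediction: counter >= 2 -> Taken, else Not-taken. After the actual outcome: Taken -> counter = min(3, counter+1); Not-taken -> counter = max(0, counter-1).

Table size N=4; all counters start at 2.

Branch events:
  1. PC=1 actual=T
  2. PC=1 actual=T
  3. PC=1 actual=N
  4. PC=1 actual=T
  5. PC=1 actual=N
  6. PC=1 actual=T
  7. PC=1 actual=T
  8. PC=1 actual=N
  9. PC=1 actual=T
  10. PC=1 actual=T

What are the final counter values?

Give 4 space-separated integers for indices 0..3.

Ev 1: PC=1 idx=1 pred=T actual=T -> ctr[1]=3
Ev 2: PC=1 idx=1 pred=T actual=T -> ctr[1]=3
Ev 3: PC=1 idx=1 pred=T actual=N -> ctr[1]=2
Ev 4: PC=1 idx=1 pred=T actual=T -> ctr[1]=3
Ev 5: PC=1 idx=1 pred=T actual=N -> ctr[1]=2
Ev 6: PC=1 idx=1 pred=T actual=T -> ctr[1]=3
Ev 7: PC=1 idx=1 pred=T actual=T -> ctr[1]=3
Ev 8: PC=1 idx=1 pred=T actual=N -> ctr[1]=2
Ev 9: PC=1 idx=1 pred=T actual=T -> ctr[1]=3
Ev 10: PC=1 idx=1 pred=T actual=T -> ctr[1]=3

Answer: 2 3 2 2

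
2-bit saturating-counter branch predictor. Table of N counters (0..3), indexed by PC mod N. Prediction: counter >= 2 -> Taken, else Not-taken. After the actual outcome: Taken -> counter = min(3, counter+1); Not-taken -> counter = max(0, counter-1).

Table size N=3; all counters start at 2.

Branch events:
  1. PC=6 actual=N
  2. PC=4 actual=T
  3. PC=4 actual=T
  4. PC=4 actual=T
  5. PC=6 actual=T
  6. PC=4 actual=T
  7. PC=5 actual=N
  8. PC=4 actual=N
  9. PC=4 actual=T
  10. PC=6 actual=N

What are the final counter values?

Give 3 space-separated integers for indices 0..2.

Ev 1: PC=6 idx=0 pred=T actual=N -> ctr[0]=1
Ev 2: PC=4 idx=1 pred=T actual=T -> ctr[1]=3
Ev 3: PC=4 idx=1 pred=T actual=T -> ctr[1]=3
Ev 4: PC=4 idx=1 pred=T actual=T -> ctr[1]=3
Ev 5: PC=6 idx=0 pred=N actual=T -> ctr[0]=2
Ev 6: PC=4 idx=1 pred=T actual=T -> ctr[1]=3
Ev 7: PC=5 idx=2 pred=T actual=N -> ctr[2]=1
Ev 8: PC=4 idx=1 pred=T actual=N -> ctr[1]=2
Ev 9: PC=4 idx=1 pred=T actual=T -> ctr[1]=3
Ev 10: PC=6 idx=0 pred=T actual=N -> ctr[0]=1

Answer: 1 3 1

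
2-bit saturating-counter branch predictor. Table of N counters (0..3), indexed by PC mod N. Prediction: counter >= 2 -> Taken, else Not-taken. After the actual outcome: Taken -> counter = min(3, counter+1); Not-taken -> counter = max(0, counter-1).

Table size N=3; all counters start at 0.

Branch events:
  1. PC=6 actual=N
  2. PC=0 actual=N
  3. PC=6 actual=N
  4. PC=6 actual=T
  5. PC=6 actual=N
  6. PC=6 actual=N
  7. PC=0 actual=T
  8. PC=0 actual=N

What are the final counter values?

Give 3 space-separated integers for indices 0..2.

Ev 1: PC=6 idx=0 pred=N actual=N -> ctr[0]=0
Ev 2: PC=0 idx=0 pred=N actual=N -> ctr[0]=0
Ev 3: PC=6 idx=0 pred=N actual=N -> ctr[0]=0
Ev 4: PC=6 idx=0 pred=N actual=T -> ctr[0]=1
Ev 5: PC=6 idx=0 pred=N actual=N -> ctr[0]=0
Ev 6: PC=6 idx=0 pred=N actual=N -> ctr[0]=0
Ev 7: PC=0 idx=0 pred=N actual=T -> ctr[0]=1
Ev 8: PC=0 idx=0 pred=N actual=N -> ctr[0]=0

Answer: 0 0 0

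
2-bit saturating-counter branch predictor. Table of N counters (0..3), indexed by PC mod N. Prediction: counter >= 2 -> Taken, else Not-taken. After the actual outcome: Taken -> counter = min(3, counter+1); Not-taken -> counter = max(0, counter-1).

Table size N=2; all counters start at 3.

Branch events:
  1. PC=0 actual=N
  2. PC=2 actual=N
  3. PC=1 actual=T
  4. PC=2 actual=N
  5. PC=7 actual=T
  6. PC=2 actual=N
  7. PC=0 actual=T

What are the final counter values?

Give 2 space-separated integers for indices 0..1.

Answer: 1 3

Derivation:
Ev 1: PC=0 idx=0 pred=T actual=N -> ctr[0]=2
Ev 2: PC=2 idx=0 pred=T actual=N -> ctr[0]=1
Ev 3: PC=1 idx=1 pred=T actual=T -> ctr[1]=3
Ev 4: PC=2 idx=0 pred=N actual=N -> ctr[0]=0
Ev 5: PC=7 idx=1 pred=T actual=T -> ctr[1]=3
Ev 6: PC=2 idx=0 pred=N actual=N -> ctr[0]=0
Ev 7: PC=0 idx=0 pred=N actual=T -> ctr[0]=1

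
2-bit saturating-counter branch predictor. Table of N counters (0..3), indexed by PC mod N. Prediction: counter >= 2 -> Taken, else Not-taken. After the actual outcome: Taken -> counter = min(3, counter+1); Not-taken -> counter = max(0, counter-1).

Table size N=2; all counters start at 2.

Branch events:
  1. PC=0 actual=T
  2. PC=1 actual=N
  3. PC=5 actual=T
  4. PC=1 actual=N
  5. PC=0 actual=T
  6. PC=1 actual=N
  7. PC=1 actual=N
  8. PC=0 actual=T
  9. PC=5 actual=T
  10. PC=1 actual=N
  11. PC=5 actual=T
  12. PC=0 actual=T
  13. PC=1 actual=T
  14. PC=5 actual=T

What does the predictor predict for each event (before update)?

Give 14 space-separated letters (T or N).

Ev 1: PC=0 idx=0 pred=T actual=T -> ctr[0]=3
Ev 2: PC=1 idx=1 pred=T actual=N -> ctr[1]=1
Ev 3: PC=5 idx=1 pred=N actual=T -> ctr[1]=2
Ev 4: PC=1 idx=1 pred=T actual=N -> ctr[1]=1
Ev 5: PC=0 idx=0 pred=T actual=T -> ctr[0]=3
Ev 6: PC=1 idx=1 pred=N actual=N -> ctr[1]=0
Ev 7: PC=1 idx=1 pred=N actual=N -> ctr[1]=0
Ev 8: PC=0 idx=0 pred=T actual=T -> ctr[0]=3
Ev 9: PC=5 idx=1 pred=N actual=T -> ctr[1]=1
Ev 10: PC=1 idx=1 pred=N actual=N -> ctr[1]=0
Ev 11: PC=5 idx=1 pred=N actual=T -> ctr[1]=1
Ev 12: PC=0 idx=0 pred=T actual=T -> ctr[0]=3
Ev 13: PC=1 idx=1 pred=N actual=T -> ctr[1]=2
Ev 14: PC=5 idx=1 pred=T actual=T -> ctr[1]=3

Answer: T T N T T N N T N N N T N T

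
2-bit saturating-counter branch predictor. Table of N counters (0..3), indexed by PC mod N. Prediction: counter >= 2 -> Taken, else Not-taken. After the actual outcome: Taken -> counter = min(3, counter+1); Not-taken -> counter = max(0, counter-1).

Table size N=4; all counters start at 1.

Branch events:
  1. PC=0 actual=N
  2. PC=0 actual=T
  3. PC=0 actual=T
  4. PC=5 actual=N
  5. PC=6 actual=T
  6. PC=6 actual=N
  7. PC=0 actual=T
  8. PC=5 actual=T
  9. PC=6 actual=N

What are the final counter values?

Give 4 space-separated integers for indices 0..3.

Answer: 3 1 0 1

Derivation:
Ev 1: PC=0 idx=0 pred=N actual=N -> ctr[0]=0
Ev 2: PC=0 idx=0 pred=N actual=T -> ctr[0]=1
Ev 3: PC=0 idx=0 pred=N actual=T -> ctr[0]=2
Ev 4: PC=5 idx=1 pred=N actual=N -> ctr[1]=0
Ev 5: PC=6 idx=2 pred=N actual=T -> ctr[2]=2
Ev 6: PC=6 idx=2 pred=T actual=N -> ctr[2]=1
Ev 7: PC=0 idx=0 pred=T actual=T -> ctr[0]=3
Ev 8: PC=5 idx=1 pred=N actual=T -> ctr[1]=1
Ev 9: PC=6 idx=2 pred=N actual=N -> ctr[2]=0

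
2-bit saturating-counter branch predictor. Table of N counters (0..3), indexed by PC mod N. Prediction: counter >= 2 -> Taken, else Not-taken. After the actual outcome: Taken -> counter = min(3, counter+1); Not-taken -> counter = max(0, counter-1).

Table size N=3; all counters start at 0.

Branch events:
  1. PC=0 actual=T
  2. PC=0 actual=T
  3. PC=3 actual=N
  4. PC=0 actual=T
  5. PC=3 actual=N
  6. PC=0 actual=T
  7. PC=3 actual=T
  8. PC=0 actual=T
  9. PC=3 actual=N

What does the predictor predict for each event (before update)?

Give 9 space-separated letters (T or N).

Answer: N N T N T N T T T

Derivation:
Ev 1: PC=0 idx=0 pred=N actual=T -> ctr[0]=1
Ev 2: PC=0 idx=0 pred=N actual=T -> ctr[0]=2
Ev 3: PC=3 idx=0 pred=T actual=N -> ctr[0]=1
Ev 4: PC=0 idx=0 pred=N actual=T -> ctr[0]=2
Ev 5: PC=3 idx=0 pred=T actual=N -> ctr[0]=1
Ev 6: PC=0 idx=0 pred=N actual=T -> ctr[0]=2
Ev 7: PC=3 idx=0 pred=T actual=T -> ctr[0]=3
Ev 8: PC=0 idx=0 pred=T actual=T -> ctr[0]=3
Ev 9: PC=3 idx=0 pred=T actual=N -> ctr[0]=2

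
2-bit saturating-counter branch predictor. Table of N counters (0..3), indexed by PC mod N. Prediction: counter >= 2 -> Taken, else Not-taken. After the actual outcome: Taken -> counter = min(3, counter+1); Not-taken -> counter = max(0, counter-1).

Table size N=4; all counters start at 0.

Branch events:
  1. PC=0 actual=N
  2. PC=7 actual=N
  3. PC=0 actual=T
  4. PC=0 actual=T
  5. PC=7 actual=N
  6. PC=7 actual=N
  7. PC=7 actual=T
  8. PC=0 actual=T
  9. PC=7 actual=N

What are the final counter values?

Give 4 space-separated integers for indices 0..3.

Answer: 3 0 0 0

Derivation:
Ev 1: PC=0 idx=0 pred=N actual=N -> ctr[0]=0
Ev 2: PC=7 idx=3 pred=N actual=N -> ctr[3]=0
Ev 3: PC=0 idx=0 pred=N actual=T -> ctr[0]=1
Ev 4: PC=0 idx=0 pred=N actual=T -> ctr[0]=2
Ev 5: PC=7 idx=3 pred=N actual=N -> ctr[3]=0
Ev 6: PC=7 idx=3 pred=N actual=N -> ctr[3]=0
Ev 7: PC=7 idx=3 pred=N actual=T -> ctr[3]=1
Ev 8: PC=0 idx=0 pred=T actual=T -> ctr[0]=3
Ev 9: PC=7 idx=3 pred=N actual=N -> ctr[3]=0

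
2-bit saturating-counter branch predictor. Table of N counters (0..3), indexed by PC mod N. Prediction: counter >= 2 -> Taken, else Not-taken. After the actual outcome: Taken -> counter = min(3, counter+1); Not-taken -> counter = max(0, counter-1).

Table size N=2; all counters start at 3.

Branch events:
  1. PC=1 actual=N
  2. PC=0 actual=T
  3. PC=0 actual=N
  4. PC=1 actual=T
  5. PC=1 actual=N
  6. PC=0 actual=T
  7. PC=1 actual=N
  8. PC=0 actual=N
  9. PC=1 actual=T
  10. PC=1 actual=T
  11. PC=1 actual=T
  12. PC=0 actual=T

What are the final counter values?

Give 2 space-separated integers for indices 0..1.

Answer: 3 3

Derivation:
Ev 1: PC=1 idx=1 pred=T actual=N -> ctr[1]=2
Ev 2: PC=0 idx=0 pred=T actual=T -> ctr[0]=3
Ev 3: PC=0 idx=0 pred=T actual=N -> ctr[0]=2
Ev 4: PC=1 idx=1 pred=T actual=T -> ctr[1]=3
Ev 5: PC=1 idx=1 pred=T actual=N -> ctr[1]=2
Ev 6: PC=0 idx=0 pred=T actual=T -> ctr[0]=3
Ev 7: PC=1 idx=1 pred=T actual=N -> ctr[1]=1
Ev 8: PC=0 idx=0 pred=T actual=N -> ctr[0]=2
Ev 9: PC=1 idx=1 pred=N actual=T -> ctr[1]=2
Ev 10: PC=1 idx=1 pred=T actual=T -> ctr[1]=3
Ev 11: PC=1 idx=1 pred=T actual=T -> ctr[1]=3
Ev 12: PC=0 idx=0 pred=T actual=T -> ctr[0]=3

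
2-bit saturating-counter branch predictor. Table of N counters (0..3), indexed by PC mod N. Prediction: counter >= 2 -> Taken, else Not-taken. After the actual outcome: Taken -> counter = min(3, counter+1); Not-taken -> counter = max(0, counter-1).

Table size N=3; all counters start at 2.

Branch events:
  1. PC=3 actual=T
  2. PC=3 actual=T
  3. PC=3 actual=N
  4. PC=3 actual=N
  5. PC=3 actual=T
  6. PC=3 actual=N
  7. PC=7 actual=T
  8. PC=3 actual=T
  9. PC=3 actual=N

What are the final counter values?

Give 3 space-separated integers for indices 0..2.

Ev 1: PC=3 idx=0 pred=T actual=T -> ctr[0]=3
Ev 2: PC=3 idx=0 pred=T actual=T -> ctr[0]=3
Ev 3: PC=3 idx=0 pred=T actual=N -> ctr[0]=2
Ev 4: PC=3 idx=0 pred=T actual=N -> ctr[0]=1
Ev 5: PC=3 idx=0 pred=N actual=T -> ctr[0]=2
Ev 6: PC=3 idx=0 pred=T actual=N -> ctr[0]=1
Ev 7: PC=7 idx=1 pred=T actual=T -> ctr[1]=3
Ev 8: PC=3 idx=0 pred=N actual=T -> ctr[0]=2
Ev 9: PC=3 idx=0 pred=T actual=N -> ctr[0]=1

Answer: 1 3 2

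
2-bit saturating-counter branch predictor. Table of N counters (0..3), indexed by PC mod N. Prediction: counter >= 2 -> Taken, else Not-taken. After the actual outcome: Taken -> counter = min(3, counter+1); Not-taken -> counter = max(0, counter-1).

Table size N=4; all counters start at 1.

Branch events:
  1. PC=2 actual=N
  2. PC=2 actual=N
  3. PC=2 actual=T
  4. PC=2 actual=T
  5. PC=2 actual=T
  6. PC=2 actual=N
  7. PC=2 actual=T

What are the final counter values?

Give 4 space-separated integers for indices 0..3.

Answer: 1 1 3 1

Derivation:
Ev 1: PC=2 idx=2 pred=N actual=N -> ctr[2]=0
Ev 2: PC=2 idx=2 pred=N actual=N -> ctr[2]=0
Ev 3: PC=2 idx=2 pred=N actual=T -> ctr[2]=1
Ev 4: PC=2 idx=2 pred=N actual=T -> ctr[2]=2
Ev 5: PC=2 idx=2 pred=T actual=T -> ctr[2]=3
Ev 6: PC=2 idx=2 pred=T actual=N -> ctr[2]=2
Ev 7: PC=2 idx=2 pred=T actual=T -> ctr[2]=3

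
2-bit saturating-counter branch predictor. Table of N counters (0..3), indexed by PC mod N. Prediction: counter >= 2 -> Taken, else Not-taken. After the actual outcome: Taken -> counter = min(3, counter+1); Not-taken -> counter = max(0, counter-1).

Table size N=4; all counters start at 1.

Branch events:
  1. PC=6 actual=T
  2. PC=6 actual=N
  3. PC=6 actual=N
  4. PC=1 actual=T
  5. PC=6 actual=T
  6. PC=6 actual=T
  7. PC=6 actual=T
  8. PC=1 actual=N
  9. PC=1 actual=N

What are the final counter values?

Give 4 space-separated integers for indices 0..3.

Ev 1: PC=6 idx=2 pred=N actual=T -> ctr[2]=2
Ev 2: PC=6 idx=2 pred=T actual=N -> ctr[2]=1
Ev 3: PC=6 idx=2 pred=N actual=N -> ctr[2]=0
Ev 4: PC=1 idx=1 pred=N actual=T -> ctr[1]=2
Ev 5: PC=6 idx=2 pred=N actual=T -> ctr[2]=1
Ev 6: PC=6 idx=2 pred=N actual=T -> ctr[2]=2
Ev 7: PC=6 idx=2 pred=T actual=T -> ctr[2]=3
Ev 8: PC=1 idx=1 pred=T actual=N -> ctr[1]=1
Ev 9: PC=1 idx=1 pred=N actual=N -> ctr[1]=0

Answer: 1 0 3 1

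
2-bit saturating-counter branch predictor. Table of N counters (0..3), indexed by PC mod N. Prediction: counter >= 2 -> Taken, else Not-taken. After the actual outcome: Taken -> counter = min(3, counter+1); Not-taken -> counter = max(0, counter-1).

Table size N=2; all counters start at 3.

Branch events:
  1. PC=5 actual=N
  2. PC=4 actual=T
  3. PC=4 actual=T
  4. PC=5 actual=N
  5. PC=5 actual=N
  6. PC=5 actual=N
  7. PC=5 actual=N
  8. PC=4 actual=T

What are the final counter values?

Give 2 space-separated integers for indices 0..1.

Ev 1: PC=5 idx=1 pred=T actual=N -> ctr[1]=2
Ev 2: PC=4 idx=0 pred=T actual=T -> ctr[0]=3
Ev 3: PC=4 idx=0 pred=T actual=T -> ctr[0]=3
Ev 4: PC=5 idx=1 pred=T actual=N -> ctr[1]=1
Ev 5: PC=5 idx=1 pred=N actual=N -> ctr[1]=0
Ev 6: PC=5 idx=1 pred=N actual=N -> ctr[1]=0
Ev 7: PC=5 idx=1 pred=N actual=N -> ctr[1]=0
Ev 8: PC=4 idx=0 pred=T actual=T -> ctr[0]=3

Answer: 3 0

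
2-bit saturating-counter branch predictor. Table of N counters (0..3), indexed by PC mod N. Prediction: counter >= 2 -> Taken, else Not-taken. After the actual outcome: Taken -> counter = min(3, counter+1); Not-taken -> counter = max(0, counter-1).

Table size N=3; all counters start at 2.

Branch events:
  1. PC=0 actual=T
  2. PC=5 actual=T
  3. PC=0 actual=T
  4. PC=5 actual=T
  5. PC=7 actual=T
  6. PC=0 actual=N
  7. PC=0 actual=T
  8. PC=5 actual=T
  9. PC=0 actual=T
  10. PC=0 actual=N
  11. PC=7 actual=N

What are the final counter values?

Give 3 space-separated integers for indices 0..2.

Answer: 2 2 3

Derivation:
Ev 1: PC=0 idx=0 pred=T actual=T -> ctr[0]=3
Ev 2: PC=5 idx=2 pred=T actual=T -> ctr[2]=3
Ev 3: PC=0 idx=0 pred=T actual=T -> ctr[0]=3
Ev 4: PC=5 idx=2 pred=T actual=T -> ctr[2]=3
Ev 5: PC=7 idx=1 pred=T actual=T -> ctr[1]=3
Ev 6: PC=0 idx=0 pred=T actual=N -> ctr[0]=2
Ev 7: PC=0 idx=0 pred=T actual=T -> ctr[0]=3
Ev 8: PC=5 idx=2 pred=T actual=T -> ctr[2]=3
Ev 9: PC=0 idx=0 pred=T actual=T -> ctr[0]=3
Ev 10: PC=0 idx=0 pred=T actual=N -> ctr[0]=2
Ev 11: PC=7 idx=1 pred=T actual=N -> ctr[1]=2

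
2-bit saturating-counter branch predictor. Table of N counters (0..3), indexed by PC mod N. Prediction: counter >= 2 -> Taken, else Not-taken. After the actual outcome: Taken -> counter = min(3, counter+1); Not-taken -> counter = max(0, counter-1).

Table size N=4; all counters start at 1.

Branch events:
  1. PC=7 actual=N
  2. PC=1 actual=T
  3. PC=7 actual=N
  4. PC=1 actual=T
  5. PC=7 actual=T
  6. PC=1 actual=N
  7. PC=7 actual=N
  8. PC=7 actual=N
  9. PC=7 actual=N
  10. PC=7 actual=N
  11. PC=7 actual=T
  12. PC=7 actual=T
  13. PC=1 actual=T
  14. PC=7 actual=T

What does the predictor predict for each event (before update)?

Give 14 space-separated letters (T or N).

Answer: N N N T N T N N N N N N T T

Derivation:
Ev 1: PC=7 idx=3 pred=N actual=N -> ctr[3]=0
Ev 2: PC=1 idx=1 pred=N actual=T -> ctr[1]=2
Ev 3: PC=7 idx=3 pred=N actual=N -> ctr[3]=0
Ev 4: PC=1 idx=1 pred=T actual=T -> ctr[1]=3
Ev 5: PC=7 idx=3 pred=N actual=T -> ctr[3]=1
Ev 6: PC=1 idx=1 pred=T actual=N -> ctr[1]=2
Ev 7: PC=7 idx=3 pred=N actual=N -> ctr[3]=0
Ev 8: PC=7 idx=3 pred=N actual=N -> ctr[3]=0
Ev 9: PC=7 idx=3 pred=N actual=N -> ctr[3]=0
Ev 10: PC=7 idx=3 pred=N actual=N -> ctr[3]=0
Ev 11: PC=7 idx=3 pred=N actual=T -> ctr[3]=1
Ev 12: PC=7 idx=3 pred=N actual=T -> ctr[3]=2
Ev 13: PC=1 idx=1 pred=T actual=T -> ctr[1]=3
Ev 14: PC=7 idx=3 pred=T actual=T -> ctr[3]=3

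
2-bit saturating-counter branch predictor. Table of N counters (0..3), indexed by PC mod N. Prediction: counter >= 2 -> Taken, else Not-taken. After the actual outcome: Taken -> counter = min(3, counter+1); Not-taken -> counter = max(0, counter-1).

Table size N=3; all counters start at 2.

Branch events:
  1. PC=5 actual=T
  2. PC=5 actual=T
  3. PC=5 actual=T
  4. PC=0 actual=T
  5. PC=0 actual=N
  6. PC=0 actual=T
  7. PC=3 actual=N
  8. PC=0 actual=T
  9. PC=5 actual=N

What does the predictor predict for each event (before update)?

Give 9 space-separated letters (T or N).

Ev 1: PC=5 idx=2 pred=T actual=T -> ctr[2]=3
Ev 2: PC=5 idx=2 pred=T actual=T -> ctr[2]=3
Ev 3: PC=5 idx=2 pred=T actual=T -> ctr[2]=3
Ev 4: PC=0 idx=0 pred=T actual=T -> ctr[0]=3
Ev 5: PC=0 idx=0 pred=T actual=N -> ctr[0]=2
Ev 6: PC=0 idx=0 pred=T actual=T -> ctr[0]=3
Ev 7: PC=3 idx=0 pred=T actual=N -> ctr[0]=2
Ev 8: PC=0 idx=0 pred=T actual=T -> ctr[0]=3
Ev 9: PC=5 idx=2 pred=T actual=N -> ctr[2]=2

Answer: T T T T T T T T T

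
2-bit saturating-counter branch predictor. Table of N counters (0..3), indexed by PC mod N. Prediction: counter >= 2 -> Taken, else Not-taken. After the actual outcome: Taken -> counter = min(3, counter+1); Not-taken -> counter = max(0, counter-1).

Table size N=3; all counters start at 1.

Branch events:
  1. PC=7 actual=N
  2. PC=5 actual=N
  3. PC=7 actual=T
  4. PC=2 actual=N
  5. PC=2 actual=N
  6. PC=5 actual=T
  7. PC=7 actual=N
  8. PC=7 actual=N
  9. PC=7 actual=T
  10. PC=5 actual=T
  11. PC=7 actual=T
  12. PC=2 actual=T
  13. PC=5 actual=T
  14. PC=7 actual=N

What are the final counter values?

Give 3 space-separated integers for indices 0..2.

Ev 1: PC=7 idx=1 pred=N actual=N -> ctr[1]=0
Ev 2: PC=5 idx=2 pred=N actual=N -> ctr[2]=0
Ev 3: PC=7 idx=1 pred=N actual=T -> ctr[1]=1
Ev 4: PC=2 idx=2 pred=N actual=N -> ctr[2]=0
Ev 5: PC=2 idx=2 pred=N actual=N -> ctr[2]=0
Ev 6: PC=5 idx=2 pred=N actual=T -> ctr[2]=1
Ev 7: PC=7 idx=1 pred=N actual=N -> ctr[1]=0
Ev 8: PC=7 idx=1 pred=N actual=N -> ctr[1]=0
Ev 9: PC=7 idx=1 pred=N actual=T -> ctr[1]=1
Ev 10: PC=5 idx=2 pred=N actual=T -> ctr[2]=2
Ev 11: PC=7 idx=1 pred=N actual=T -> ctr[1]=2
Ev 12: PC=2 idx=2 pred=T actual=T -> ctr[2]=3
Ev 13: PC=5 idx=2 pred=T actual=T -> ctr[2]=3
Ev 14: PC=7 idx=1 pred=T actual=N -> ctr[1]=1

Answer: 1 1 3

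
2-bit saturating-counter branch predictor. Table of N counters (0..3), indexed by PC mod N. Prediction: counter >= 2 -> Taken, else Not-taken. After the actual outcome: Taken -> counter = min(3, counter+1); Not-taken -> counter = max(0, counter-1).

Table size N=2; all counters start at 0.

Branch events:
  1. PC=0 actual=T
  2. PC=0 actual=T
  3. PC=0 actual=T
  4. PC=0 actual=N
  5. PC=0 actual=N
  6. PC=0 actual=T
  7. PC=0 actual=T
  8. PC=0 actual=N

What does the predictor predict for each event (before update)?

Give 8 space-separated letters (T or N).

Answer: N N T T T N T T

Derivation:
Ev 1: PC=0 idx=0 pred=N actual=T -> ctr[0]=1
Ev 2: PC=0 idx=0 pred=N actual=T -> ctr[0]=2
Ev 3: PC=0 idx=0 pred=T actual=T -> ctr[0]=3
Ev 4: PC=0 idx=0 pred=T actual=N -> ctr[0]=2
Ev 5: PC=0 idx=0 pred=T actual=N -> ctr[0]=1
Ev 6: PC=0 idx=0 pred=N actual=T -> ctr[0]=2
Ev 7: PC=0 idx=0 pred=T actual=T -> ctr[0]=3
Ev 8: PC=0 idx=0 pred=T actual=N -> ctr[0]=2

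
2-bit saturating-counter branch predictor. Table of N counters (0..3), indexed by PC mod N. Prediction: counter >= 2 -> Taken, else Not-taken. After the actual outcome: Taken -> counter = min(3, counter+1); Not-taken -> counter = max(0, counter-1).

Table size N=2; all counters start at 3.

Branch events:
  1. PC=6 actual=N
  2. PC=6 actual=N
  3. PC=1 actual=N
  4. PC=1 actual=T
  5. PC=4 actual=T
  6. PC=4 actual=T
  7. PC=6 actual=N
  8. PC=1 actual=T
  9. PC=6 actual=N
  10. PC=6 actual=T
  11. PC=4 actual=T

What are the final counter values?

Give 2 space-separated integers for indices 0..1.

Ev 1: PC=6 idx=0 pred=T actual=N -> ctr[0]=2
Ev 2: PC=6 idx=0 pred=T actual=N -> ctr[0]=1
Ev 3: PC=1 idx=1 pred=T actual=N -> ctr[1]=2
Ev 4: PC=1 idx=1 pred=T actual=T -> ctr[1]=3
Ev 5: PC=4 idx=0 pred=N actual=T -> ctr[0]=2
Ev 6: PC=4 idx=0 pred=T actual=T -> ctr[0]=3
Ev 7: PC=6 idx=0 pred=T actual=N -> ctr[0]=2
Ev 8: PC=1 idx=1 pred=T actual=T -> ctr[1]=3
Ev 9: PC=6 idx=0 pred=T actual=N -> ctr[0]=1
Ev 10: PC=6 idx=0 pred=N actual=T -> ctr[0]=2
Ev 11: PC=4 idx=0 pred=T actual=T -> ctr[0]=3

Answer: 3 3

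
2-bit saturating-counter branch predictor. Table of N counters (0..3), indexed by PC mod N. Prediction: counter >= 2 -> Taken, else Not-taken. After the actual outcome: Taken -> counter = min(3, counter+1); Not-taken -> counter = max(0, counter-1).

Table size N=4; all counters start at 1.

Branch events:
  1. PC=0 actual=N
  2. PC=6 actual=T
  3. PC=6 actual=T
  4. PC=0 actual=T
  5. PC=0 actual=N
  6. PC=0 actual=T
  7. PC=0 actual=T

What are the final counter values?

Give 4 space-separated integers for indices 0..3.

Answer: 2 1 3 1

Derivation:
Ev 1: PC=0 idx=0 pred=N actual=N -> ctr[0]=0
Ev 2: PC=6 idx=2 pred=N actual=T -> ctr[2]=2
Ev 3: PC=6 idx=2 pred=T actual=T -> ctr[2]=3
Ev 4: PC=0 idx=0 pred=N actual=T -> ctr[0]=1
Ev 5: PC=0 idx=0 pred=N actual=N -> ctr[0]=0
Ev 6: PC=0 idx=0 pred=N actual=T -> ctr[0]=1
Ev 7: PC=0 idx=0 pred=N actual=T -> ctr[0]=2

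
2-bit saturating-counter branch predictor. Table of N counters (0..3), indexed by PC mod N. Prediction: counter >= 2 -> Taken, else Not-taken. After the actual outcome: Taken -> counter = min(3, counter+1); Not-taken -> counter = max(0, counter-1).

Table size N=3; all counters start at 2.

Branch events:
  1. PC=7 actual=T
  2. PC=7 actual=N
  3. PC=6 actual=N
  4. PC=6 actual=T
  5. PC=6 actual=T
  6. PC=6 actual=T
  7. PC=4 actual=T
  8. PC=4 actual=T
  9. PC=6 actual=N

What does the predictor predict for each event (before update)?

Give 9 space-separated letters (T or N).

Ev 1: PC=7 idx=1 pred=T actual=T -> ctr[1]=3
Ev 2: PC=7 idx=1 pred=T actual=N -> ctr[1]=2
Ev 3: PC=6 idx=0 pred=T actual=N -> ctr[0]=1
Ev 4: PC=6 idx=0 pred=N actual=T -> ctr[0]=2
Ev 5: PC=6 idx=0 pred=T actual=T -> ctr[0]=3
Ev 6: PC=6 idx=0 pred=T actual=T -> ctr[0]=3
Ev 7: PC=4 idx=1 pred=T actual=T -> ctr[1]=3
Ev 8: PC=4 idx=1 pred=T actual=T -> ctr[1]=3
Ev 9: PC=6 idx=0 pred=T actual=N -> ctr[0]=2

Answer: T T T N T T T T T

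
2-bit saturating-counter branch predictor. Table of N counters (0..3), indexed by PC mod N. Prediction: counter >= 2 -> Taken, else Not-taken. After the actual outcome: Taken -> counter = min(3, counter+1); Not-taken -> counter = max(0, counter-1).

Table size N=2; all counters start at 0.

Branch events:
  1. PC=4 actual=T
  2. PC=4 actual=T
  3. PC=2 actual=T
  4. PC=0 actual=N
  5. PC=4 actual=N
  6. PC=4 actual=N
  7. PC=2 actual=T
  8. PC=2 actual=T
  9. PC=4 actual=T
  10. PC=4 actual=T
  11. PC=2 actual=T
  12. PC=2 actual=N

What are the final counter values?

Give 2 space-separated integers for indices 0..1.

Ev 1: PC=4 idx=0 pred=N actual=T -> ctr[0]=1
Ev 2: PC=4 idx=0 pred=N actual=T -> ctr[0]=2
Ev 3: PC=2 idx=0 pred=T actual=T -> ctr[0]=3
Ev 4: PC=0 idx=0 pred=T actual=N -> ctr[0]=2
Ev 5: PC=4 idx=0 pred=T actual=N -> ctr[0]=1
Ev 6: PC=4 idx=0 pred=N actual=N -> ctr[0]=0
Ev 7: PC=2 idx=0 pred=N actual=T -> ctr[0]=1
Ev 8: PC=2 idx=0 pred=N actual=T -> ctr[0]=2
Ev 9: PC=4 idx=0 pred=T actual=T -> ctr[0]=3
Ev 10: PC=4 idx=0 pred=T actual=T -> ctr[0]=3
Ev 11: PC=2 idx=0 pred=T actual=T -> ctr[0]=3
Ev 12: PC=2 idx=0 pred=T actual=N -> ctr[0]=2

Answer: 2 0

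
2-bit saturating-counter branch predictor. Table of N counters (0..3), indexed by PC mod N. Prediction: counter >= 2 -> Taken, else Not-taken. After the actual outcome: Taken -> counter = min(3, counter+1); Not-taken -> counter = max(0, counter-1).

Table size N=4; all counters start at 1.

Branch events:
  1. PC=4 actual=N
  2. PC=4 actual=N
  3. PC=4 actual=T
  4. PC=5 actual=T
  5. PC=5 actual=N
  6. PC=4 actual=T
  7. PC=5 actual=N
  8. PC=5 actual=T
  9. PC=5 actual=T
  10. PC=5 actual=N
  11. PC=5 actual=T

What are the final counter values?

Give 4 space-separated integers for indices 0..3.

Ev 1: PC=4 idx=0 pred=N actual=N -> ctr[0]=0
Ev 2: PC=4 idx=0 pred=N actual=N -> ctr[0]=0
Ev 3: PC=4 idx=0 pred=N actual=T -> ctr[0]=1
Ev 4: PC=5 idx=1 pred=N actual=T -> ctr[1]=2
Ev 5: PC=5 idx=1 pred=T actual=N -> ctr[1]=1
Ev 6: PC=4 idx=0 pred=N actual=T -> ctr[0]=2
Ev 7: PC=5 idx=1 pred=N actual=N -> ctr[1]=0
Ev 8: PC=5 idx=1 pred=N actual=T -> ctr[1]=1
Ev 9: PC=5 idx=1 pred=N actual=T -> ctr[1]=2
Ev 10: PC=5 idx=1 pred=T actual=N -> ctr[1]=1
Ev 11: PC=5 idx=1 pred=N actual=T -> ctr[1]=2

Answer: 2 2 1 1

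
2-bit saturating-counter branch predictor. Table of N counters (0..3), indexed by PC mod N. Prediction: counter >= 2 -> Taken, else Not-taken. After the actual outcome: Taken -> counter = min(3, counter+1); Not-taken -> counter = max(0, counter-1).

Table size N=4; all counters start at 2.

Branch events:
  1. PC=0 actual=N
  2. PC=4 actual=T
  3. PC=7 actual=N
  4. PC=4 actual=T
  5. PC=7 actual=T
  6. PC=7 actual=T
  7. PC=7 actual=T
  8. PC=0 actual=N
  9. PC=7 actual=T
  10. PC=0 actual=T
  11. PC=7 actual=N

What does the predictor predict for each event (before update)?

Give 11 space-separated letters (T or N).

Answer: T N T T N T T T T T T

Derivation:
Ev 1: PC=0 idx=0 pred=T actual=N -> ctr[0]=1
Ev 2: PC=4 idx=0 pred=N actual=T -> ctr[0]=2
Ev 3: PC=7 idx=3 pred=T actual=N -> ctr[3]=1
Ev 4: PC=4 idx=0 pred=T actual=T -> ctr[0]=3
Ev 5: PC=7 idx=3 pred=N actual=T -> ctr[3]=2
Ev 6: PC=7 idx=3 pred=T actual=T -> ctr[3]=3
Ev 7: PC=7 idx=3 pred=T actual=T -> ctr[3]=3
Ev 8: PC=0 idx=0 pred=T actual=N -> ctr[0]=2
Ev 9: PC=7 idx=3 pred=T actual=T -> ctr[3]=3
Ev 10: PC=0 idx=0 pred=T actual=T -> ctr[0]=3
Ev 11: PC=7 idx=3 pred=T actual=N -> ctr[3]=2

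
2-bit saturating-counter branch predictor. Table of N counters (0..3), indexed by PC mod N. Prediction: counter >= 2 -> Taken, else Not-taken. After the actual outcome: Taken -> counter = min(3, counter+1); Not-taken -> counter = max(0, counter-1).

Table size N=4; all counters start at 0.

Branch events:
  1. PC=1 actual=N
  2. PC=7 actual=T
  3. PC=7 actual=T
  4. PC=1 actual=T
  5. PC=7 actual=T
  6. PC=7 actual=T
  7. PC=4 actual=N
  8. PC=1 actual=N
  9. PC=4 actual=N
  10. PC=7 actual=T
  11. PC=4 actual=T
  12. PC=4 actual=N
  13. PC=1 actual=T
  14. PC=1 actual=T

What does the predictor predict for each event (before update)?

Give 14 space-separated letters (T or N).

Ev 1: PC=1 idx=1 pred=N actual=N -> ctr[1]=0
Ev 2: PC=7 idx=3 pred=N actual=T -> ctr[3]=1
Ev 3: PC=7 idx=3 pred=N actual=T -> ctr[3]=2
Ev 4: PC=1 idx=1 pred=N actual=T -> ctr[1]=1
Ev 5: PC=7 idx=3 pred=T actual=T -> ctr[3]=3
Ev 6: PC=7 idx=3 pred=T actual=T -> ctr[3]=3
Ev 7: PC=4 idx=0 pred=N actual=N -> ctr[0]=0
Ev 8: PC=1 idx=1 pred=N actual=N -> ctr[1]=0
Ev 9: PC=4 idx=0 pred=N actual=N -> ctr[0]=0
Ev 10: PC=7 idx=3 pred=T actual=T -> ctr[3]=3
Ev 11: PC=4 idx=0 pred=N actual=T -> ctr[0]=1
Ev 12: PC=4 idx=0 pred=N actual=N -> ctr[0]=0
Ev 13: PC=1 idx=1 pred=N actual=T -> ctr[1]=1
Ev 14: PC=1 idx=1 pred=N actual=T -> ctr[1]=2

Answer: N N N N T T N N N T N N N N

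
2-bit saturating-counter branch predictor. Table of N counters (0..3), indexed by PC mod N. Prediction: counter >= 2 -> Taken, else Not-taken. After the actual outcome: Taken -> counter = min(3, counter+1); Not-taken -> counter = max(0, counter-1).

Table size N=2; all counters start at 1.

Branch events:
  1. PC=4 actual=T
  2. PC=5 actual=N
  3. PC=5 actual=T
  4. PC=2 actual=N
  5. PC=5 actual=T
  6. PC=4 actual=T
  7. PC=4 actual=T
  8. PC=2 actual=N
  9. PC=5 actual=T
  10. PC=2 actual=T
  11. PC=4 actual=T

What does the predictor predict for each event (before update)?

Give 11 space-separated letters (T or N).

Ev 1: PC=4 idx=0 pred=N actual=T -> ctr[0]=2
Ev 2: PC=5 idx=1 pred=N actual=N -> ctr[1]=0
Ev 3: PC=5 idx=1 pred=N actual=T -> ctr[1]=1
Ev 4: PC=2 idx=0 pred=T actual=N -> ctr[0]=1
Ev 5: PC=5 idx=1 pred=N actual=T -> ctr[1]=2
Ev 6: PC=4 idx=0 pred=N actual=T -> ctr[0]=2
Ev 7: PC=4 idx=0 pred=T actual=T -> ctr[0]=3
Ev 8: PC=2 idx=0 pred=T actual=N -> ctr[0]=2
Ev 9: PC=5 idx=1 pred=T actual=T -> ctr[1]=3
Ev 10: PC=2 idx=0 pred=T actual=T -> ctr[0]=3
Ev 11: PC=4 idx=0 pred=T actual=T -> ctr[0]=3

Answer: N N N T N N T T T T T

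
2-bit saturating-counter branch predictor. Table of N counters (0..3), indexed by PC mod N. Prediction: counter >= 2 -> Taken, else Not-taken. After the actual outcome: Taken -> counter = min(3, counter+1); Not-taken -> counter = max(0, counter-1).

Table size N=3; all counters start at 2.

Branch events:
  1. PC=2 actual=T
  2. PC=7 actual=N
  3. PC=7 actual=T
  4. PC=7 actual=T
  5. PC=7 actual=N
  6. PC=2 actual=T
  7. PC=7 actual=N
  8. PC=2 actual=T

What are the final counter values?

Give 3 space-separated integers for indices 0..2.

Ev 1: PC=2 idx=2 pred=T actual=T -> ctr[2]=3
Ev 2: PC=7 idx=1 pred=T actual=N -> ctr[1]=1
Ev 3: PC=7 idx=1 pred=N actual=T -> ctr[1]=2
Ev 4: PC=7 idx=1 pred=T actual=T -> ctr[1]=3
Ev 5: PC=7 idx=1 pred=T actual=N -> ctr[1]=2
Ev 6: PC=2 idx=2 pred=T actual=T -> ctr[2]=3
Ev 7: PC=7 idx=1 pred=T actual=N -> ctr[1]=1
Ev 8: PC=2 idx=2 pred=T actual=T -> ctr[2]=3

Answer: 2 1 3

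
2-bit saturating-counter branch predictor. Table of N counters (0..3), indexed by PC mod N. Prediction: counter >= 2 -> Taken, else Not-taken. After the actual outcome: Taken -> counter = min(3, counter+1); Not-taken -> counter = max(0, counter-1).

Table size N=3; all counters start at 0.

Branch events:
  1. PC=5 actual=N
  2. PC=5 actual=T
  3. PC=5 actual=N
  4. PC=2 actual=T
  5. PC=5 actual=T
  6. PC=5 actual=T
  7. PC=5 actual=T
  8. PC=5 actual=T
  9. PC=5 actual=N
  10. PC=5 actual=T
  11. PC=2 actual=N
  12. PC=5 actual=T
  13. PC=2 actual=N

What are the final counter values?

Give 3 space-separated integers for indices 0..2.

Answer: 0 0 2

Derivation:
Ev 1: PC=5 idx=2 pred=N actual=N -> ctr[2]=0
Ev 2: PC=5 idx=2 pred=N actual=T -> ctr[2]=1
Ev 3: PC=5 idx=2 pred=N actual=N -> ctr[2]=0
Ev 4: PC=2 idx=2 pred=N actual=T -> ctr[2]=1
Ev 5: PC=5 idx=2 pred=N actual=T -> ctr[2]=2
Ev 6: PC=5 idx=2 pred=T actual=T -> ctr[2]=3
Ev 7: PC=5 idx=2 pred=T actual=T -> ctr[2]=3
Ev 8: PC=5 idx=2 pred=T actual=T -> ctr[2]=3
Ev 9: PC=5 idx=2 pred=T actual=N -> ctr[2]=2
Ev 10: PC=5 idx=2 pred=T actual=T -> ctr[2]=3
Ev 11: PC=2 idx=2 pred=T actual=N -> ctr[2]=2
Ev 12: PC=5 idx=2 pred=T actual=T -> ctr[2]=3
Ev 13: PC=2 idx=2 pred=T actual=N -> ctr[2]=2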